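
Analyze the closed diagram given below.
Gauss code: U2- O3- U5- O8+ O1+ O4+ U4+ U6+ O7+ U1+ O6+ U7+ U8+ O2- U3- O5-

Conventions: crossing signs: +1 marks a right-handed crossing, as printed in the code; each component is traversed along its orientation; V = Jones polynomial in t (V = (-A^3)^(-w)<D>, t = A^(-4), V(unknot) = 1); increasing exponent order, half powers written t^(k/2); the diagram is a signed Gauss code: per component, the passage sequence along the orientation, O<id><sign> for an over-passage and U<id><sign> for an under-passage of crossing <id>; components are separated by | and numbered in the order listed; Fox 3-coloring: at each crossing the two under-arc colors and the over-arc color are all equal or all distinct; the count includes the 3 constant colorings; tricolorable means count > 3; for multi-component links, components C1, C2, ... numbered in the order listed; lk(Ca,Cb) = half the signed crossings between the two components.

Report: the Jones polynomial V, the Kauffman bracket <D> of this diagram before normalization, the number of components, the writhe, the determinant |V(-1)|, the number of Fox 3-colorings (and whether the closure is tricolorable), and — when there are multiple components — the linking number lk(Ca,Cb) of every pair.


Jones polynomial: V(t) = -t^-3 + t^-2 - t^-1 + 3 - t + t^2 - t^3
<D> = -A^-6 + A^-2 - A^2 + 3A^6 - A^10 + A^14 - A^18; writhe +2
components 1, writhe +2 (8 crossings)
3-colorings: 27 of 3^8, det 9 — tricolorable
note: V is palindromic (span 6, det 9): t -> 1/t fixes it; necessary, not sufficient, for amphichirality


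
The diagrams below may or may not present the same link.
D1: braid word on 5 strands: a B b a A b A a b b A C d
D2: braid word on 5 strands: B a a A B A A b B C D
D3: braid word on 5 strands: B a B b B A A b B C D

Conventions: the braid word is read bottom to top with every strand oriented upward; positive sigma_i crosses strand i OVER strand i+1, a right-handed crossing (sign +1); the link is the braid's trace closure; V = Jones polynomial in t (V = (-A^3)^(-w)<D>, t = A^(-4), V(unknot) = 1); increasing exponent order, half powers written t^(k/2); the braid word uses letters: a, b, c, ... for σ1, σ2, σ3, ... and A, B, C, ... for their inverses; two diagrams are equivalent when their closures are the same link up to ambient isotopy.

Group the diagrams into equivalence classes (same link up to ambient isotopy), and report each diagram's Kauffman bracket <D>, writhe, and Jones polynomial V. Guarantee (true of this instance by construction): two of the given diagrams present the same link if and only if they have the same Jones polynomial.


grouping into links: {D1} | {D2, D3}
V(D1) = -t^(1/2) - t^(3/2) - t^(5/2) + t^(9/2)  (w +3, c 13, <D> = -A^-9 + A^-1 + A^3 + A^7)
V(D2) = -t^(-9/2) - t^(-5/2) + t^(-3/2) - t^(-1/2)  [11 crossings, <D> = A^-13 - A^-9 + A^-5 + A^3, w = -5]
D3 (bracket A^-13 - A^-9 + A^-5 + A^3; 11 crossings at w = -5): V = -t^(-9/2) - t^(-5/2) + t^(-3/2) - t^(-1/2)
why: V(t) takes 2 values over 3 diagrams, fixing the grouping


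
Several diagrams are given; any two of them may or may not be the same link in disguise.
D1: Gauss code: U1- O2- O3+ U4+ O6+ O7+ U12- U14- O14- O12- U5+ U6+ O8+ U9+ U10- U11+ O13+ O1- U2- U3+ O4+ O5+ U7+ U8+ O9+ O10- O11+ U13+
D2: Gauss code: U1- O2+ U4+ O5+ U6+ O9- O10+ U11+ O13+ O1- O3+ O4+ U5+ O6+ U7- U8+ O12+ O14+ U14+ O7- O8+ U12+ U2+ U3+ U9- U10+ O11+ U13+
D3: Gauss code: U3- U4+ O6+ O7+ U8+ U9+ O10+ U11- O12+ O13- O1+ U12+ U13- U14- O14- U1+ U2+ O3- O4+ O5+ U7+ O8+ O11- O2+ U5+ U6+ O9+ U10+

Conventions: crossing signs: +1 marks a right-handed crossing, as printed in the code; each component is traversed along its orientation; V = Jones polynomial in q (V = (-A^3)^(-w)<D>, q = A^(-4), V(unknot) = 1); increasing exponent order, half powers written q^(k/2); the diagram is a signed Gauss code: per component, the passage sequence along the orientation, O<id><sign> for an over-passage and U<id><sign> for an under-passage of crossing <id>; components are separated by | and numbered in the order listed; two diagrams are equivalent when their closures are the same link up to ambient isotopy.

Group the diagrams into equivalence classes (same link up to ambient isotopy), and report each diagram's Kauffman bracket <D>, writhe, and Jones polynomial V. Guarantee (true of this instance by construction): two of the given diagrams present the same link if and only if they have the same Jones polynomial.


grouping into links: {D1, D2, D3}
V(D1) = q^2 + q^4 - q^5 + q^6 - q^7  (w +4, c 14, <D> = -A^-16 + A^-12 - A^-8 + A^-4 + A^4)
D2 (bracket -A^-4 + 1 - A^4 + A^8 + A^16; 14 crossings at w = +8): V = q^2 + q^4 - q^5 + q^6 - q^7
V(D3) = q^2 + q^4 - q^5 + q^6 - q^7  [14 crossings, <D> = -A^-10 + A^-6 - A^-2 + A^2 + A^10, w = +6]
why: one V(q) for all 3 diagrams — one class (guaranteed)


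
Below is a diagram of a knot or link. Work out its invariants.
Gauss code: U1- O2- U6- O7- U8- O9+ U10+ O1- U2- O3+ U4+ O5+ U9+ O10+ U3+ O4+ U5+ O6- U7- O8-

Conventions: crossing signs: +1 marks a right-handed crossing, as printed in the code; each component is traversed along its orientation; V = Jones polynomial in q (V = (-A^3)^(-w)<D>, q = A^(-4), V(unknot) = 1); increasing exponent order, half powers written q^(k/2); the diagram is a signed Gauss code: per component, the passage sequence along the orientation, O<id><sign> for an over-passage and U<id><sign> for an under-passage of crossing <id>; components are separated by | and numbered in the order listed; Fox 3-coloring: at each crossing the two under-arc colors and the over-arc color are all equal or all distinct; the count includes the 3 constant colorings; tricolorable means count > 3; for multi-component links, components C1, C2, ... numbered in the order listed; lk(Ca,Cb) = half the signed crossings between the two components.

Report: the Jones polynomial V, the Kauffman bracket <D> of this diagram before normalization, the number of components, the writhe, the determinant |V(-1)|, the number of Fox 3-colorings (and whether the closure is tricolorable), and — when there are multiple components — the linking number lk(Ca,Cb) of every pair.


V(q) = -q^-5 + 2q^-4 - 5q^-3 + 8q^-2 - 9q^-1 + 11 - 9q + 8q^2 - 5q^3 + 2q^4 - q^5
bracket: -A^-20 + 2A^-16 - 5A^-12 + 8A^-8 - 9A^-4 + 11 - 9A^4 + 8A^8 - 5A^12 + 2A^16 - A^20, w = 0
1 component, writhe 0, over 10 crossings
det 61, colorings 3 of 3^10 — not tricolorable
observation: V spans 10 powers of q: at least 10 crossings in any diagram


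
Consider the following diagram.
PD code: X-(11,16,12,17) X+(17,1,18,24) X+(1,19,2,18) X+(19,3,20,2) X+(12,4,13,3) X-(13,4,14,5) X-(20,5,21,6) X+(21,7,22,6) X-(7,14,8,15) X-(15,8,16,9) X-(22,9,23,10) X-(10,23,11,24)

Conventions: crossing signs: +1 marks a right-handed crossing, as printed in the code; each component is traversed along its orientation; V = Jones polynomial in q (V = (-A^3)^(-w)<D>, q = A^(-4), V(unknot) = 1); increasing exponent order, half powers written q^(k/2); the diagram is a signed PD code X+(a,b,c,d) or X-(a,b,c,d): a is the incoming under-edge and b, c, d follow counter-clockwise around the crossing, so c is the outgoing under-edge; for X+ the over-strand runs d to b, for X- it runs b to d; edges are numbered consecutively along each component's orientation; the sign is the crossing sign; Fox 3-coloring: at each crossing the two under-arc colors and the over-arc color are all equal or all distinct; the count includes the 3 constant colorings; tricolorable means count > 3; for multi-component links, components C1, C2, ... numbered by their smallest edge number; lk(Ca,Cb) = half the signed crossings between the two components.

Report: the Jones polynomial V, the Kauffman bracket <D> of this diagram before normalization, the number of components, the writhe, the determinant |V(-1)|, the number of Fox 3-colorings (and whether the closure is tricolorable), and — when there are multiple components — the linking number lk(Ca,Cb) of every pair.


V = -q^-5 + q^-4 - q^-3 + 2q^-2 - q^-1 + 2 - q
<D> = -A^-10 + 2A^-6 - A^-2 + 2A^2 - A^6 + A^10 - A^14 (w = -2)
1 component over 12 crossings, w = -2
9 Fox colorings among 3^12, |V(-1)| = 9: tricolorable
why: det 9 = |V(-1)|; divisible by 3, so tricolorable


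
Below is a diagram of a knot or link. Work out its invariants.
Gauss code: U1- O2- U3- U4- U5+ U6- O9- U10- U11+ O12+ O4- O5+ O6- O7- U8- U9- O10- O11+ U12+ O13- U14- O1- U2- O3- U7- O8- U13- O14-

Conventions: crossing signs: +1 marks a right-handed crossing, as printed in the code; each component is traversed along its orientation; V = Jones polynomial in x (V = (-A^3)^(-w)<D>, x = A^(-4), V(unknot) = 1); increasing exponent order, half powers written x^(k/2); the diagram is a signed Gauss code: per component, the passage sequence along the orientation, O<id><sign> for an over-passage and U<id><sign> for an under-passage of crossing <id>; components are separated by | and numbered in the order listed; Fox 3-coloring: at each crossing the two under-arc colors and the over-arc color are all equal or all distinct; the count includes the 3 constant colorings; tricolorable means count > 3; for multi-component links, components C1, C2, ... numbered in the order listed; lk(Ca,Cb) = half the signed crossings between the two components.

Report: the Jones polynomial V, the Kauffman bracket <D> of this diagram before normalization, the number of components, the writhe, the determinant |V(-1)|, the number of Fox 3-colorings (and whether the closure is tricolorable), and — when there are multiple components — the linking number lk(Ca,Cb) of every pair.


V = -x^-10 + x^-9 - x^-8 + x^-7 - x^-6 + x^-5 + x^-3
<D> = A^-12 + A^-4 - 1 + A^4 - A^8 + A^12 - A^16 (w = -8)
1 component over 14 crossings, w = -8
3 Fox colorings among 3^14, |V(-1)| = 7: not tricolorable
why: V spans 7 powers of x: at least 7 crossings in any diagram


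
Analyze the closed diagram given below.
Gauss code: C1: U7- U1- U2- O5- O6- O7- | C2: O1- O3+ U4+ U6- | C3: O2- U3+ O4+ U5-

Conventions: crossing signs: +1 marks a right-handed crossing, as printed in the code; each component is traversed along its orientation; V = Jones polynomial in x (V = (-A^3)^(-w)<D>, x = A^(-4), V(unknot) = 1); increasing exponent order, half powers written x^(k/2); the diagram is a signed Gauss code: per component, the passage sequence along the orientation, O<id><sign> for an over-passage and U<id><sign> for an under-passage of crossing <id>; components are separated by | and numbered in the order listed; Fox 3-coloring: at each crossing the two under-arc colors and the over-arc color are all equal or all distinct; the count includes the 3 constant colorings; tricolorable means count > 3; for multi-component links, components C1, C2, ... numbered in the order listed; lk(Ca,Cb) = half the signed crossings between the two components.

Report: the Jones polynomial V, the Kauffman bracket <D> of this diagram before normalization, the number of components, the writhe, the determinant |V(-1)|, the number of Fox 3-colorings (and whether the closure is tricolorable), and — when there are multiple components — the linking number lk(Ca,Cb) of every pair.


Jones polynomial: V(x) = x^-4 + x^-2 + 2
<D> = -2A^-9 - A^-1 - A^7; writhe -3
components 3, writhe -3 (7 crossings)
linking number lk(C1,C2) = -1
lk(C1,C3): -1
lk(C2,C3) = +1
3-colorings: 3 of 3^7, det 4 — not tricolorable
note: span 4 respects span(V) <= c + mu - 1 = 9 for this 3-component diagram


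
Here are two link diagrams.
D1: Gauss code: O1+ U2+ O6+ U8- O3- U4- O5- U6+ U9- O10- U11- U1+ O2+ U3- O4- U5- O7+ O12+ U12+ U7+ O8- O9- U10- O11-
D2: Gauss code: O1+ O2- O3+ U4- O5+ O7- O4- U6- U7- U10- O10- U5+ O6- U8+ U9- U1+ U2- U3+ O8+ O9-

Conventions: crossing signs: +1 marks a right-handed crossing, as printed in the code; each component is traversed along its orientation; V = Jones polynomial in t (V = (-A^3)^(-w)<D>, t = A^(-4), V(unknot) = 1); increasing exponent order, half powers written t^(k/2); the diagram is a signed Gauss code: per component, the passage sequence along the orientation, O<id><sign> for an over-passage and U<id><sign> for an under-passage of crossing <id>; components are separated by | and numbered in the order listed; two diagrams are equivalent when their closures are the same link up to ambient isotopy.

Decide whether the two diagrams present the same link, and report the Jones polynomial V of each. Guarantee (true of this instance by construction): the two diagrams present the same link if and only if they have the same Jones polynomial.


same link: no
V(D1) = -t^-4 + t^-3 + t^-1  [12 crossings, <D> = A^-2 + A^6 - A^10, w = -2]
V(D2) = 1  [10 crossings, <D> = A^-6, w = -2]
insight: comparing 2 Jones polynomials yields 2 groups


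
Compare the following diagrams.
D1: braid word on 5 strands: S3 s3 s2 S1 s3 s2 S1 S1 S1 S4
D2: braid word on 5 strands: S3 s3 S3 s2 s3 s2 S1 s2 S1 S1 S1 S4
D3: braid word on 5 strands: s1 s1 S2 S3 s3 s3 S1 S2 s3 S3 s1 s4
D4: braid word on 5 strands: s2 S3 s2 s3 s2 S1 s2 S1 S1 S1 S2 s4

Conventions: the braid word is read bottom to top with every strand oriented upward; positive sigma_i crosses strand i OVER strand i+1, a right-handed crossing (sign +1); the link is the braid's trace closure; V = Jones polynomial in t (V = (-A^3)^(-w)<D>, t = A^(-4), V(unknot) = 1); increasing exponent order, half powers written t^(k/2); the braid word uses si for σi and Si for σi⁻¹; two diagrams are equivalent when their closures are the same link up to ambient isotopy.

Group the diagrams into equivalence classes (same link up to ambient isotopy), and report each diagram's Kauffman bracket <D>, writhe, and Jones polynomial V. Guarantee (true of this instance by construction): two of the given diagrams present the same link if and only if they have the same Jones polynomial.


classes: {D1, D2, D4} | {D3}
V(D1) = t^-5 - 2t^-4 + 2t^-3 - 2t^-2 + 2t^-1 - 1 + t  [10 crossings, <D> = A^-10 - A^-6 + 2A^-2 - 2A^2 + 2A^6 - 2A^10 + A^14, w = -2]
D2 (bracket A^-10 - A^-6 + 2A^-2 - 2A^2 + 2A^6 - 2A^10 + A^14; 12 crossings at w = -2): V = t^-5 - 2t^-4 + 2t^-3 - 2t^-2 + 2t^-1 - 1 + t
V(D3) = 1  (w +2, c 12, <D> = A^6)
V(D4) = t^-5 - 2t^-4 + 2t^-3 - 2t^-2 + 2t^-1 - 1 + t  [12 crossings, <D> = A^-4 - 1 + 2A^4 - 2A^8 + 2A^12 - 2A^16 + A^20, w = 0]
note: V(t) takes 2 values over 4 diagrams, fixing the grouping


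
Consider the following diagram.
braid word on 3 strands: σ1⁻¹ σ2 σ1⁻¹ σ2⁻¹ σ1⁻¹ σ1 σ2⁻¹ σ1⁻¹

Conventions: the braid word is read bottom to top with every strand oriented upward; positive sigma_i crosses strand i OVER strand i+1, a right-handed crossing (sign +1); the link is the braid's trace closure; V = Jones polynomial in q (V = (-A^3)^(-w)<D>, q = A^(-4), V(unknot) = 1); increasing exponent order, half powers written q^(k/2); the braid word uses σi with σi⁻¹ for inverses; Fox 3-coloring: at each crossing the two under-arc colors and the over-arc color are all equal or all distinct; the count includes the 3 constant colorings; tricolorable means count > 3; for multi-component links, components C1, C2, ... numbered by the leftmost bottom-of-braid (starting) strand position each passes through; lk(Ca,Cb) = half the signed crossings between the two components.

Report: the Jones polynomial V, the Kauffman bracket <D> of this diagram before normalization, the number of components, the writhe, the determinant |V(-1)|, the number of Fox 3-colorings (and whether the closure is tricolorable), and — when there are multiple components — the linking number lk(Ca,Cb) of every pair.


Jones polynomial: V(q) = -q^-6 + q^-5 - q^-4 + 2q^-3 - q^-2 + q^-1
<D> = A^-8 - A^-4 + 2 - A^4 + A^8 - A^12; writhe -4
components 1, writhe -4 (8 crossings)
3-colorings: 3 of 3^8, det 7 — not tricolorable
note: V spans 5 powers of q: at least 5 crossings in any diagram


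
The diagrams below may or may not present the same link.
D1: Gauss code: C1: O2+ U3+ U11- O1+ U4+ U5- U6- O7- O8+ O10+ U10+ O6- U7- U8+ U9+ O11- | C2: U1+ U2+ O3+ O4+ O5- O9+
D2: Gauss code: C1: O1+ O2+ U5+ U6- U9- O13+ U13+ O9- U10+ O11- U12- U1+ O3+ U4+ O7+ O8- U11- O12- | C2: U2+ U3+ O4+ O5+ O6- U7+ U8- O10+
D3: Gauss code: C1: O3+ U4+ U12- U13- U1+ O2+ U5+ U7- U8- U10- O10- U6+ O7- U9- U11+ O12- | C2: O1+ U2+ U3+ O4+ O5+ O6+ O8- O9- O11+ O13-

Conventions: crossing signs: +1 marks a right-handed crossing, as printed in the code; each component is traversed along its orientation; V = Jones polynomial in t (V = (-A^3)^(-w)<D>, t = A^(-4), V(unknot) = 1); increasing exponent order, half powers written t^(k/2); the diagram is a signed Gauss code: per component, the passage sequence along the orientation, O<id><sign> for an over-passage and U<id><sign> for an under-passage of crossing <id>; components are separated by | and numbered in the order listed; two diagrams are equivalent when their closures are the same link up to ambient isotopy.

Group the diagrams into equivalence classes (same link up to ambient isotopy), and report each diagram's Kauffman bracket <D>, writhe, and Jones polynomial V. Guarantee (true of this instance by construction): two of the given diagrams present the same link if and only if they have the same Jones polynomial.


grouping into links: {D1, D2, D3}
V(D1) = -t^(1/2) + t^(3/2) - t^(5/2) - t^(9/2)  (w +3, c 11, <D> = A^-9 + A^-1 - A^3 + A^7)
V(D2) = -t^(1/2) + t^(3/2) - t^(5/2) - t^(9/2)  (w +3, c 13, <D> = A^-9 + A^-1 - A^3 + A^7)
V(D3) = -t^(1/2) + t^(3/2) - t^(5/2) - t^(9/2)  [13 crossings, <D> = A^-15 + A^-7 - A^-3 + A, w = +1]
why: all 3 diagrams share one V(t), hence one class


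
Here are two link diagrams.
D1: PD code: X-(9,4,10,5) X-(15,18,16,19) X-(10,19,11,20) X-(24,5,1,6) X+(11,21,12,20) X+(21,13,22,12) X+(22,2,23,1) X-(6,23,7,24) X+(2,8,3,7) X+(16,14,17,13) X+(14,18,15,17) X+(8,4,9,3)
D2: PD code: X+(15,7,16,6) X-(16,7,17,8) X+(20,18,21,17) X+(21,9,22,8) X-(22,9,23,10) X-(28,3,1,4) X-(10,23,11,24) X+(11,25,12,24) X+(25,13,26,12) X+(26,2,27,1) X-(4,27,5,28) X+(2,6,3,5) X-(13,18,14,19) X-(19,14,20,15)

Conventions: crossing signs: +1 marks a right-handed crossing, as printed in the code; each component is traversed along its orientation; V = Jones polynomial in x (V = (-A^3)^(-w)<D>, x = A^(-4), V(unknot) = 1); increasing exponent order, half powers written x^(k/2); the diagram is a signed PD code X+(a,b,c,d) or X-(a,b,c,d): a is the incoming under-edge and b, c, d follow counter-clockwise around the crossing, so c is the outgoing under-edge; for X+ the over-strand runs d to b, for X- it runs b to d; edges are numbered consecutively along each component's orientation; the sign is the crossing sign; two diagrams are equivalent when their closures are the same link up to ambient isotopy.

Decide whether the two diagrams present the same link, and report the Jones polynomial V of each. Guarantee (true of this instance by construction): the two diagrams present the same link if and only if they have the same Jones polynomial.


same link: yes
V(D1) = x^-2 - x^-1 + 1 - x + x^2  [12 crossings, <D> = A^-2 - A^2 + A^6 - A^10 + A^14, w = +2]
D2 (bracket A^-8 - A^-4 + 1 - A^4 + A^8; 14 crossings at w = 0): V = x^-2 - x^-1 + 1 - x + x^2
note: all 2 diagrams share one V(x), hence one class


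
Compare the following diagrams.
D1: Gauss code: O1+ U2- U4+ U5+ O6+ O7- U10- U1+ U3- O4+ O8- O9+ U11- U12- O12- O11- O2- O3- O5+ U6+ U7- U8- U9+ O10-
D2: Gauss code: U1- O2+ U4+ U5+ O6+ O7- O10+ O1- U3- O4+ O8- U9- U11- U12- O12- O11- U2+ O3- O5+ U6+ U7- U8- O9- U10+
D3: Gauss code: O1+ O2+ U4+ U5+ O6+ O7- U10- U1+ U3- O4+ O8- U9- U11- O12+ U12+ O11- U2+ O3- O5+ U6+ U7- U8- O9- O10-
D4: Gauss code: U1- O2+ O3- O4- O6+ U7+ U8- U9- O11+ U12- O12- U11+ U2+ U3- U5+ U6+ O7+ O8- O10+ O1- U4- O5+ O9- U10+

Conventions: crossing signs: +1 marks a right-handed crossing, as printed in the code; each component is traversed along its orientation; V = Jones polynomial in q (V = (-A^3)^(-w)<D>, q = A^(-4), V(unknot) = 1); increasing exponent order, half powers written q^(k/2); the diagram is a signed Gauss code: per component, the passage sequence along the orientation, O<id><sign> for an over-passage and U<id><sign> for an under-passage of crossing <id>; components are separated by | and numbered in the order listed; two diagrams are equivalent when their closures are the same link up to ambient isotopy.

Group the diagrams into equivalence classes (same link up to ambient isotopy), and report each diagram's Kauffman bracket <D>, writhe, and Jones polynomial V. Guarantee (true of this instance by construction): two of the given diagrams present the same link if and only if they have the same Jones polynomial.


grouping into links: {D1, D2, D3, D4}
V(D1) = 1  (w -2, c 12, <D> = A^-6)
V(D2) = 1  [12 crossings, <D> = A^-6, w = -2]
D3 (bracket 1; 12 crossings at w = 0): V = 1
D4 (bracket 1; 12 crossings at w = 0): V = 1
key observation: one V(q) for all 4 diagrams — one class (guaranteed)


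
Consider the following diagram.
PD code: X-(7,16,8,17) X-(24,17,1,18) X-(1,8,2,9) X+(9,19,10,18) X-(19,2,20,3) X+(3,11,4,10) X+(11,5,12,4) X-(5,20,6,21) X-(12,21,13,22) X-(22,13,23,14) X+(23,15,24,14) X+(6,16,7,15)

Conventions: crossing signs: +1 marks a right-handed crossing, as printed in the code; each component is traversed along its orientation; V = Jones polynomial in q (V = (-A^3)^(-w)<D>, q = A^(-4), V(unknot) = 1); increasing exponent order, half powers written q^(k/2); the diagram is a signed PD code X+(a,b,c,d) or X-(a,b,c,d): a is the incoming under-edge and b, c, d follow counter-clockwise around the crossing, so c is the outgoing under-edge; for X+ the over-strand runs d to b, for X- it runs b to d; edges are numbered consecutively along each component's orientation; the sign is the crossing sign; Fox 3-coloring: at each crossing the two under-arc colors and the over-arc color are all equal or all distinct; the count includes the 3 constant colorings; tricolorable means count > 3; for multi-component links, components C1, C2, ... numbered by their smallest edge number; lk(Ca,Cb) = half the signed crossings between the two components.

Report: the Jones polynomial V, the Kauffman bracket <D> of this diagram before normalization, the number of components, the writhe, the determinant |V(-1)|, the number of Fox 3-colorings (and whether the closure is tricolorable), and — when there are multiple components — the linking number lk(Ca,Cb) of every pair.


Jones polynomial: V(q) = -q^-5 + q^-4 - q^-3 + 2q^-2 - q^-1 + 2 - q
<D> = -A^-10 + 2A^-6 - A^-2 + 2A^2 - A^6 + A^10 - A^14; writhe -2
components 1, writhe -2 (12 crossings)
3-colorings: 9 of 3^12, det 9 — tricolorable
note: the span of V is 6, forcing >= 6 crossings in any diagram


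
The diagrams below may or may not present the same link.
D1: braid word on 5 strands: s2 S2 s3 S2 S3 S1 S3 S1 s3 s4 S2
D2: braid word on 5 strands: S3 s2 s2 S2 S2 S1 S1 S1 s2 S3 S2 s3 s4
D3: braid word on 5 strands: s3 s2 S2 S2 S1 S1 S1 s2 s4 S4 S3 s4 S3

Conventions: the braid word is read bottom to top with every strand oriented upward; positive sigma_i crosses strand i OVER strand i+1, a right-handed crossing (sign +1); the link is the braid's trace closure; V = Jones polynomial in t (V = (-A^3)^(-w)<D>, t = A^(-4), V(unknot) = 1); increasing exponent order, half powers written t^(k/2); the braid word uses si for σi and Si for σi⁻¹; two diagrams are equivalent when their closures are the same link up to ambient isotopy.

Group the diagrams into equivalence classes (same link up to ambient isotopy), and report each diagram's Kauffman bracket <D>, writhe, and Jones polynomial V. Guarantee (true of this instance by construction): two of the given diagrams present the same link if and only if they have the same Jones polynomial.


grouping into links: {D1} | {D2, D3}
V(D1) = -t^(-5/2) - t^(-1/2)  (w -3, c 11, <D> = A^-7 + A)
V(D2) = t^(-9/2) - t^(-5/2) - t^(-3/2) - t^(-1/2)  (w -3, c 13, <D> = A^-7 + A^-3 + A - A^9)
V(D3) = t^(-9/2) - t^(-5/2) - t^(-3/2) - t^(-1/2)  (w -3, c 13, <D> = A^-7 + A^-3 + A - A^9)
key observation: 2 values of V(t) split the 3 diagrams


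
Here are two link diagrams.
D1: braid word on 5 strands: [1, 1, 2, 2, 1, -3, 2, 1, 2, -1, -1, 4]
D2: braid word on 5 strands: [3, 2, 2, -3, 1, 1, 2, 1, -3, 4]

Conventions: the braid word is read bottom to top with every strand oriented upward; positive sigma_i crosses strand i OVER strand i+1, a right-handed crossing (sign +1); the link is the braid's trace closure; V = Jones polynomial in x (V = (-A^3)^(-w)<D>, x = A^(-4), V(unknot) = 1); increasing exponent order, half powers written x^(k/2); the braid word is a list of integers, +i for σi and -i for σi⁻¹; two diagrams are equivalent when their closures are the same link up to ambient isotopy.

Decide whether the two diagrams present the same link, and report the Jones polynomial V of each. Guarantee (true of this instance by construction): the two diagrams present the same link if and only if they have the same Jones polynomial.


equivalent: yes
D1 (bracket -A^-10 + A^-6 - A^-2 + A^2 + A^10; 12 crossings at w = +6): V = x^2 + x^4 - x^5 + x^6 - x^7
D2 (bracket -A^-10 + A^-6 - A^-2 + A^2 + A^10; 10 crossings at w = +6): V = x^2 + x^4 - x^5 + x^6 - x^7
key observation: one V(x) for all 2 diagrams — one class (guaranteed)


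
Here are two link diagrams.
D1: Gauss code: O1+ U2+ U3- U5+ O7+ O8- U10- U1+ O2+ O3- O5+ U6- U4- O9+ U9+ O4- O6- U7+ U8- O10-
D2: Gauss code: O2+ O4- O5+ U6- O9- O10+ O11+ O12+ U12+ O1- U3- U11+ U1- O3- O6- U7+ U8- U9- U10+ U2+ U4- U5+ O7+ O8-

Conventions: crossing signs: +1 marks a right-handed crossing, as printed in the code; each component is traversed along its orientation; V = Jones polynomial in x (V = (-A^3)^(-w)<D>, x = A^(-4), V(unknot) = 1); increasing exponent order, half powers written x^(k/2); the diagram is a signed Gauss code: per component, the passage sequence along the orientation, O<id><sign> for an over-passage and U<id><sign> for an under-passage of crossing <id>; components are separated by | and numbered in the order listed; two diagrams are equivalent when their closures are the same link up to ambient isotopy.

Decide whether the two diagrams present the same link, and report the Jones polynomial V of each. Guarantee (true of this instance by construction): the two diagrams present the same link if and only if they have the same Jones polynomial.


same link: yes
V(D1) = 1  [10 crossings, <D> = 1, w = 0]
V(D2) = 1  (w 0, c 12, <D> = 1)
note: from 10 to 12 crossings by R-moves: one link, two diagrams


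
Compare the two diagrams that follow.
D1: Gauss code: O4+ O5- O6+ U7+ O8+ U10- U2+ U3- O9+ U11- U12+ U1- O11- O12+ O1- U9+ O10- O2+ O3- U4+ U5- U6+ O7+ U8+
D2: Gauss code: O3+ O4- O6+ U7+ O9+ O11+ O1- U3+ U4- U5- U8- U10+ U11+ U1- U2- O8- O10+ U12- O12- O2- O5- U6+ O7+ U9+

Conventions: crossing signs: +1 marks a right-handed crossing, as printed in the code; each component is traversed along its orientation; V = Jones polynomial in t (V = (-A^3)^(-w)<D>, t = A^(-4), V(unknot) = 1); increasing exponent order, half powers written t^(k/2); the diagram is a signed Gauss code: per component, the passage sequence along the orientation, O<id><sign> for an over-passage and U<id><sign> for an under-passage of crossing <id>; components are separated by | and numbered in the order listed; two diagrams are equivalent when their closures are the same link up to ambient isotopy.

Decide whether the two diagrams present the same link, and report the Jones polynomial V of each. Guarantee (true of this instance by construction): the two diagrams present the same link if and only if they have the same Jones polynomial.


equivalent: yes
V(D1) = t + t^3 - t^4  (w +2, c 12, <D> = -A^-10 + A^-6 + A^2)
V(D2) = t + t^3 - t^4  [12 crossings, <D> = -A^-16 + A^-12 + A^-4, w = 0]
key observation: from 12 to 12 crossings by R-moves: one link, two diagrams


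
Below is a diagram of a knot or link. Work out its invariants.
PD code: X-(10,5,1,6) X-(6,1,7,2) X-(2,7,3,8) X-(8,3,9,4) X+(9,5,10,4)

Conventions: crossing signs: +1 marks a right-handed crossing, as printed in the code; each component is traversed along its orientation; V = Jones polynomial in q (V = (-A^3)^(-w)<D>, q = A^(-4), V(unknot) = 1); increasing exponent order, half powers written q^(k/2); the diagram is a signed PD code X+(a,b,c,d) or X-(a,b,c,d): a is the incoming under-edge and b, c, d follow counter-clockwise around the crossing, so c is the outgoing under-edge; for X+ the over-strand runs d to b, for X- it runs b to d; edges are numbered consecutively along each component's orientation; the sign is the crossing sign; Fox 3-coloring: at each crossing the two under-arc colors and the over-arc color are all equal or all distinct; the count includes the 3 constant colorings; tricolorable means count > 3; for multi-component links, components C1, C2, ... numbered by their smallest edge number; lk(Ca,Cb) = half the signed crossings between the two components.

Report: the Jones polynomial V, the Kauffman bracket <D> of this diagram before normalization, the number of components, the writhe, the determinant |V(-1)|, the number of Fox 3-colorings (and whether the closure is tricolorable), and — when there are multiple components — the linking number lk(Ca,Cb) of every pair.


V = -q^-4 + q^-3 + q^-1
<D> = -A^-5 - A^3 + A^7 (w = -3)
1 component over 5 crossings, w = -3
9 Fox colorings among 3^5, |V(-1)| = 3: tricolorable
why: w = -3 (over 5 crossings) is diagram-only; (-A^3)^(3) removes it from V


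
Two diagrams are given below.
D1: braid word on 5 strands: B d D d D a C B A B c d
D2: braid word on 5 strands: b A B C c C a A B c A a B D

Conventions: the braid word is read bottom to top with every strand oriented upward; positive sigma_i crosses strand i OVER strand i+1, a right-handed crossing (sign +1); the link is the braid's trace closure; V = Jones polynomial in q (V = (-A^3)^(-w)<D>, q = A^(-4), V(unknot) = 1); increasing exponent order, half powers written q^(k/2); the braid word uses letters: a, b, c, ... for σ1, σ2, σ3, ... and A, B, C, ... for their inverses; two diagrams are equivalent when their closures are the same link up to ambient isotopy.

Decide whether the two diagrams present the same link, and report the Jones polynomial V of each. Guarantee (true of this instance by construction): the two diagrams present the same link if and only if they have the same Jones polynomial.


equivalent: yes
V(D1) = 1  (w -2, c 12, <D> = A^-6)
V(D2) = 1  [14 crossings, <D> = A^-12, w = -4]
key observation: D2 (14 crossings) and D1 (12) are Markov-related braid presentations


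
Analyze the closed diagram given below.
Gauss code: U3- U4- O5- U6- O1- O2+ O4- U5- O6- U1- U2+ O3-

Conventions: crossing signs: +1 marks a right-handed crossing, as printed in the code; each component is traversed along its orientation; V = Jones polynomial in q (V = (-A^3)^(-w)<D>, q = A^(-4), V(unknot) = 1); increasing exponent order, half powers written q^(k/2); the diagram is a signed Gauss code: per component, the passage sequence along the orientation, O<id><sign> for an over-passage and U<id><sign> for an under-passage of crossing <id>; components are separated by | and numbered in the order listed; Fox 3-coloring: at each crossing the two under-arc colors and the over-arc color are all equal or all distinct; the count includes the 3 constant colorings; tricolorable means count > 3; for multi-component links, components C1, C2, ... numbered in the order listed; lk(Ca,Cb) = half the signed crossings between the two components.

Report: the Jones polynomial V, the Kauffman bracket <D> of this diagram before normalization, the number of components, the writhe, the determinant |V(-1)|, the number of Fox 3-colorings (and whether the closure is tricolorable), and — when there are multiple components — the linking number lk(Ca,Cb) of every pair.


Jones polynomial: V(q) = -q^-4 + q^-3 + q^-1
<D> = A^-8 + 1 - A^4; writhe -4
components 1, writhe -4 (6 crossings)
3-colorings: 9 of 3^6, det 3 — tricolorable
note: w = -4 (over 6 crossings) is diagram-only; (-A^3)^(4) removes it from V


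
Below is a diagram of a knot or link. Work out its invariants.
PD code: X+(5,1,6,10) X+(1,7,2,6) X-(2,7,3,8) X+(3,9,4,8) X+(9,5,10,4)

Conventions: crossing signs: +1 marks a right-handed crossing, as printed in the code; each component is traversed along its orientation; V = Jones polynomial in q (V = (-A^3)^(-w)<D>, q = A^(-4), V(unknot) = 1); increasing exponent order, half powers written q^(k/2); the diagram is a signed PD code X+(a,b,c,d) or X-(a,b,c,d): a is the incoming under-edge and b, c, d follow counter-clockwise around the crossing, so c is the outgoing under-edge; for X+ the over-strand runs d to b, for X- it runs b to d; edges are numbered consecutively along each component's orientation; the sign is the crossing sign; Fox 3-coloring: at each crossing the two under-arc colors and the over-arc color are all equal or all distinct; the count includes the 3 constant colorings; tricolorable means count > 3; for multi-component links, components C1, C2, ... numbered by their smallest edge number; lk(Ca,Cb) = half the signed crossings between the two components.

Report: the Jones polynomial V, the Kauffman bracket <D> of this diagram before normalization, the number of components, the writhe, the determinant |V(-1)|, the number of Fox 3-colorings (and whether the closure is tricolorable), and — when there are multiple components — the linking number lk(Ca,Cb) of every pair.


Jones polynomial: V(q) = q + q^3 - q^4
<D> = A^-7 - A^-3 - A^5; writhe +3
components 1, writhe +3 (5 crossings)
3-colorings: 9 of 3^5, det 3 — tricolorable
note: V spans 3 powers of q: at least 3 crossings in any diagram


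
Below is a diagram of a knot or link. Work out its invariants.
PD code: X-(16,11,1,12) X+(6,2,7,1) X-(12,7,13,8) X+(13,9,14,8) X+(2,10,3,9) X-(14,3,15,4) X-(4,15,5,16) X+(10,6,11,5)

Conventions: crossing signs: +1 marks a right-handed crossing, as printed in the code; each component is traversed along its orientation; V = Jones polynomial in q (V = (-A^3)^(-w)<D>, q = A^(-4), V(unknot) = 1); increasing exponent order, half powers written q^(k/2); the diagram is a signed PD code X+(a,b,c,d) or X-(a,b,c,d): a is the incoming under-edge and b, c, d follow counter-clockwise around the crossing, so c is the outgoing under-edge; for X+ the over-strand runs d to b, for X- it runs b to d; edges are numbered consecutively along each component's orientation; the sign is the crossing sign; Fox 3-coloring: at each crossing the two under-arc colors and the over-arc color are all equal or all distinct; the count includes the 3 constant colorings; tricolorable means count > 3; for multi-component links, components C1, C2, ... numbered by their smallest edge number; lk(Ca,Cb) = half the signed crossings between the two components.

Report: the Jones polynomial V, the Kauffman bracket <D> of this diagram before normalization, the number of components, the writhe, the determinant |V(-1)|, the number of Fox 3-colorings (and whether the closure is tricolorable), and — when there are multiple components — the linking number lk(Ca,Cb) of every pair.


V = -q^-3 + 2q^-2 - 2q^-1 + 3 - 2q + 2q^2 - q^3
<D> = -A^-12 + 2A^-8 - 2A^-4 + 3 - 2A^4 + 2A^8 - A^12 (w = 0)
1 component over 8 crossings, w = 0
3 Fox colorings among 3^8, |V(-1)| = 13: not tricolorable
why: V spans 6 powers of q: at least 6 crossings in any diagram


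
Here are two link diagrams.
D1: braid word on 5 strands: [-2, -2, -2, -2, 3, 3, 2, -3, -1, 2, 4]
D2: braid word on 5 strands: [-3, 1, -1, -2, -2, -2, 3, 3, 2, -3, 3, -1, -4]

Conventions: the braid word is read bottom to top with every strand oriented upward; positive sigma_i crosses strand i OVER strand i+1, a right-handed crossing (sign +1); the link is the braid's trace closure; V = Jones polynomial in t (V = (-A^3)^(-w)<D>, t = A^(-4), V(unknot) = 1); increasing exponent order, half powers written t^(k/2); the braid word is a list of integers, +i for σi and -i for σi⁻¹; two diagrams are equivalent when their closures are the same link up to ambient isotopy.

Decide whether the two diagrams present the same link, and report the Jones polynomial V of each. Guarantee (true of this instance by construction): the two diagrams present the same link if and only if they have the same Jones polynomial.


same link: yes
V(D1) = t^(-7/2) - 2t^(-5/2) + t^(-3/2) - 2t^(-1/2) + t^(1/2) - t^(3/2)  [11 crossings, <D> = A^-9 - A^-5 + 2A^-1 - A^3 + 2A^7 - A^11, w = -1]
V(D2) = t^(-7/2) - 2t^(-5/2) + t^(-3/2) - 2t^(-1/2) + t^(1/2) - t^(3/2)  (w -3, c 13, <D> = A^-15 - A^-11 + 2A^-7 - A^-3 + 2A - A^5)
note: from 11 to 13 crossings by R-moves: one link, two diagrams


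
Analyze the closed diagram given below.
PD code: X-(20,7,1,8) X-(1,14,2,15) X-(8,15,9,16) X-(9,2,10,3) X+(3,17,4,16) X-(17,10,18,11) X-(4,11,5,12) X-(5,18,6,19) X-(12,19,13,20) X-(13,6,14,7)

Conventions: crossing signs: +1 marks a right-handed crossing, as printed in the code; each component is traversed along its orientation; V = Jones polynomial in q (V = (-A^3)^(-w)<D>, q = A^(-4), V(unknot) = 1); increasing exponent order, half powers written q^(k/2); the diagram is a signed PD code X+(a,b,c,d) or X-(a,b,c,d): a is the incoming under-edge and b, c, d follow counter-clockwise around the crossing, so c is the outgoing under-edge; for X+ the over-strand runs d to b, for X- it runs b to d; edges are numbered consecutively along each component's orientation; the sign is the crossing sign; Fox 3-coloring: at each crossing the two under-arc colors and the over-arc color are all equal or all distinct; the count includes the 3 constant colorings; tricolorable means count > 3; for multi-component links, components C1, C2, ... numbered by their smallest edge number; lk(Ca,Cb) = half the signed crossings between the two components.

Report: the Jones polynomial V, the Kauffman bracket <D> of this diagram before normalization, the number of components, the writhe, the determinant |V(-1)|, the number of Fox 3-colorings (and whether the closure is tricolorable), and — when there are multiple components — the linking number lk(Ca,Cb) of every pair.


Jones polynomial: V(q) = -q^-8 + q^-5 + q^-3
<D> = A^-12 + A^-4 - A^8; writhe -8
components 1, writhe -8 (10 crossings)
3-colorings: 9 of 3^10, det 3 — tricolorable
note: the span of V is 5, forcing >= 5 crossings in any diagram


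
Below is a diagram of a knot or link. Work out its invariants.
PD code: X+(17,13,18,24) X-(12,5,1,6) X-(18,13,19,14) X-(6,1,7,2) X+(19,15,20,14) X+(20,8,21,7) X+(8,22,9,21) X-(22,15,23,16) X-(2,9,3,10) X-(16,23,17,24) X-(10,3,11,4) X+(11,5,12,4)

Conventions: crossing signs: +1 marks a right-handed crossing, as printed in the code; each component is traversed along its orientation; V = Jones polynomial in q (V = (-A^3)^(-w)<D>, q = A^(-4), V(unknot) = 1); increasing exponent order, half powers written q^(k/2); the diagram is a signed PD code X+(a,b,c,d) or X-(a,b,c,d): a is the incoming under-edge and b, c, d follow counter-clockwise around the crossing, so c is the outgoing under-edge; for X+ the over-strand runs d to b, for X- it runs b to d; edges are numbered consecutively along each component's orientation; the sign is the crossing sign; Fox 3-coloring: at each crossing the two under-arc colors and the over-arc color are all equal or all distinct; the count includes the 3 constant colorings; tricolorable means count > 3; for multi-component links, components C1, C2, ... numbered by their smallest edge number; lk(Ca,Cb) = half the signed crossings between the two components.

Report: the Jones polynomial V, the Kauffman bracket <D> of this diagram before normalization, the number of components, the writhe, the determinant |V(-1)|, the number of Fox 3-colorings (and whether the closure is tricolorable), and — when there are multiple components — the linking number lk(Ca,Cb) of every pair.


V = q^(-7/2) - q^(-5/2) + q^(-3/2) - 2q^(-1/2) - q^(3/2)
<D> = -A^-12 - 2A^-4 + 1 - A^4 + A^8 (w = -2)
2 components over 12 crossings, w = -2
lk(C1,C2): +1
9 Fox colorings among 3^12, |V(-1)| = 6: tricolorable
why: the 1 component pair carries total linking +1


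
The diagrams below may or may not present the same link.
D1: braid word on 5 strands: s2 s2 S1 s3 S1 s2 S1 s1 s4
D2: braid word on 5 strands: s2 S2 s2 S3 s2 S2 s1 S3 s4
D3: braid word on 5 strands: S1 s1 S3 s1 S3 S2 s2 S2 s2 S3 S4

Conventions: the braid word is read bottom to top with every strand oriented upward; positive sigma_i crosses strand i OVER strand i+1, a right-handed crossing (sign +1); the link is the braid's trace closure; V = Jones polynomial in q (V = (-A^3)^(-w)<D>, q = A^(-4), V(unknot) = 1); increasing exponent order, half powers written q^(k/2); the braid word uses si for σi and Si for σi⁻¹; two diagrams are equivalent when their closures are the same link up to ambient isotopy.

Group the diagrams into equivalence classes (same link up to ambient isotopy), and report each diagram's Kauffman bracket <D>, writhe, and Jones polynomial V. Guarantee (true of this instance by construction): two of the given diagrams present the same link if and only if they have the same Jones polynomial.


equivalence classes: {D1} | {D2} | {D3}
D1 (bracket -A^-5 + A^-1 - A^3 + 2A^7 + A^15; 9 crossings at w = +3): V = -q^(-3/2) - 2q^(1/2) + q^(3/2) - q^(5/2) + q^(7/2)
V(D2) = -q^(-5/2) - q^(-1/2)  (w +1, c 9, <D> = A^5 + A^13)
V(D3) = q^(-9/2) - q^(-5/2) - q^(-3/2) - q^(-1/2)  [11 crossings, <D> = A^-7 + A^-3 + A - A^9, w = -3]
key observation: comparing 3 Jones polynomials yields 3 groups
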